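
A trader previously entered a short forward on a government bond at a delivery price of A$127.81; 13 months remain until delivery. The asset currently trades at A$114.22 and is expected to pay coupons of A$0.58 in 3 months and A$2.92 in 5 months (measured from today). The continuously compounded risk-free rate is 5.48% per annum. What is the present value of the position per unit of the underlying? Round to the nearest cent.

PV(remaining coupons) I = 0.58·e^(−0.0548·3/12) + 2.92·e^(−0.0548·5/12) = 3.4262
Current forward F = (S − I)·e^(rT) = (114.22 − 3.4262)·e^(0.0548·13/12) = 110.7938 × 1.061164 = 117.5704
Value (long) = (F − K)·e^(−rT) = (117.5704 − 127.81) × 0.942361 = -9.6494
Short position value = −(long value) = A$9.65

A$9.65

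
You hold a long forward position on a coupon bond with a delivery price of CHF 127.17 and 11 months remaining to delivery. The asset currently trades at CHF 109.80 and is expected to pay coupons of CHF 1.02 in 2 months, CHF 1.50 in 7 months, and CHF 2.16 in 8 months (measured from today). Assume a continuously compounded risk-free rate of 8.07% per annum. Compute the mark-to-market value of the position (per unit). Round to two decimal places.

PV(remaining coupons) I = 1.02·e^(−0.0807·2/12) + 1.50·e^(−0.0807·7/12) + 2.16·e^(−0.0807·8/12) = 4.4843
Current forward F = (S − I)·e^(rT) = (109.80 − 4.4843)·e^(0.0807·11/12) = 105.3157 × 1.076780 = 113.4018
Value (long) = (F − K)·e^(−rT) = (113.4018 − 127.17) × 0.928695 = -12.7865
Value = -CHF 12.79

-CHF 12.79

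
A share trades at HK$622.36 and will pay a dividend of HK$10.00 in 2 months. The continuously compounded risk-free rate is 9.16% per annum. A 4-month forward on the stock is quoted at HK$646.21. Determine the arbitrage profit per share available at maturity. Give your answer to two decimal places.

HK$14.71 per share

PV(dividends) I = 10.00·e^(−0.0916·2/12) = 9.8485
Fair forward F* = (S − I)·e^(rT) = (622.36 − 9.8485)·e^0.030533 = 612.5115 × 1.031004 = 631.5018
Market HK$646.21 > fair 631.5018: forward overpriced → cash-and-carry (borrow at r, buy the stock and collect the dividends, short the forward).
Profit at T = |F_mkt − F*| = |646.21 − 631.5018| = HK$14.71 per share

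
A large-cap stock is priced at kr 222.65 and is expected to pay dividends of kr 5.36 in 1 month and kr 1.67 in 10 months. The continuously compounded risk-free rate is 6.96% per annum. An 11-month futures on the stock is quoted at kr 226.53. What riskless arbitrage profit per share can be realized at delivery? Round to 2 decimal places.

PV(dividends) I = 5.36·e^(−0.0696·1/12) + 1.67·e^(−0.0696·10/12) = 6.9049
Fair futures F* = (S − I)·e^(rT) = (222.65 − 6.9049)·e^0.063800 = 215.7451 × 1.065879 = 229.9582
Market kr 226.53 < fair 229.9582: forward underpriced → reverse cash-and-carry (short the stock, invest proceeds at r, pay the dividends, go long the forward).
Profit at T = |F_mkt − F*| = |226.53 − 229.9582| = kr 3.43 per share

kr 3.43 per share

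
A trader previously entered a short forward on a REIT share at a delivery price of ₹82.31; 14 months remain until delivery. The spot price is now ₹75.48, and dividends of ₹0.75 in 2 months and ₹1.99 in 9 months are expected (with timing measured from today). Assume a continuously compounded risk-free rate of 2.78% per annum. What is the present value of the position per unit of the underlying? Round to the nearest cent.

₹6.90

PV(remaining dividends) I = 0.75·e^(−0.0278·2/12) + 1.99·e^(−0.0278·9/12) = 2.6955
Current forward F = (S − I)·e^(rT) = (75.48 − 2.6955)·e^(0.0278·14/12) = 72.7845 × 1.032965 = 75.1838
Value (long) = (F − K)·e^(−rT) = (75.1838 − 82.31) × 0.968087 = -6.8988
Short position value = −(long value) = ₹6.90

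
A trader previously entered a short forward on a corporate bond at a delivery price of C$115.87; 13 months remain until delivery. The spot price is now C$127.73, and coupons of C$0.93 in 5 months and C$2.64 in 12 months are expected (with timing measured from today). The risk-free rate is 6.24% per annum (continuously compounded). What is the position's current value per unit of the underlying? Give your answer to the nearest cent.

PV(remaining coupons) I = 0.93·e^(−0.0624·5/12) + 2.64·e^(−0.0624·12/12) = 3.3864
Current forward F = (S − I)·e^(rT) = (127.73 − 3.3864)·e^(0.0624·13/12) = 124.3436 × 1.069937 = 133.0398
Value (long) = (F − K)·e^(−rT) = (133.0398 − 115.87) × 0.934634 = 16.0475
Short position value = −(long value) = -C$16.05

-C$16.05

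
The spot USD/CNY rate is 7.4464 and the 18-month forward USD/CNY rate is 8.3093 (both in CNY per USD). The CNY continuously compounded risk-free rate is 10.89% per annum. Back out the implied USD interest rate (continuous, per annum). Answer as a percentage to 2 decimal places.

3.58%

F = S·e^((r_CNY − r_USD)T) ⇒ r_USD = r_CNY − ln(F/S)/T
ln(8.3093/7.4464) = 0.109645; /(18/12) = 0.073097
r_USD = 0.1089 − 0.073097 = 0.035803
r_USD = 3.58%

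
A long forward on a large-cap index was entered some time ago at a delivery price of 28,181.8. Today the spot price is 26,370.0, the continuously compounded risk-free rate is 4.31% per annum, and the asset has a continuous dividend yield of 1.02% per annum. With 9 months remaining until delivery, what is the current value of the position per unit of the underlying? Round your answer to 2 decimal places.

Current fair forward for the remaining 9 months: F = S·e^((r − q)·T), (r − q) = 0.0431 − 0.0102 = 0.0329
F = 26370.0 · e^(0.0329 × 9/12) = 26370.0 × 1.02498195 = 27028.7740
Value of long forward = (F − K)·e^(−rT) = (27028.7740 − 28181.8) · e^(−0.0431·9/12)
= -1153.0260 × 0.96819187 = -1116.35

-1116.35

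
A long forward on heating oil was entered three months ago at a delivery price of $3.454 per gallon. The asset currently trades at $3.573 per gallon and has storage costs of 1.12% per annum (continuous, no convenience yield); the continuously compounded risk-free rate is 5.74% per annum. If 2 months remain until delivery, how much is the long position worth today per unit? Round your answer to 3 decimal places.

Current fair forward for the remaining 2 months: F = S·e^((r + u)·T), (r + u) = 0.0574 + 0.0112 = 0.0686
F = 3.573 · e^(0.0686 × 2/12) = 3.573 × 1.011499 = 3.6141
Value of long forward = (F − K)·e^(−rT) = (3.6141 − 3.454) · e^(−0.0574·2/12)
= 0.1601 × 0.990479 = 0.159

$0.159 per gallon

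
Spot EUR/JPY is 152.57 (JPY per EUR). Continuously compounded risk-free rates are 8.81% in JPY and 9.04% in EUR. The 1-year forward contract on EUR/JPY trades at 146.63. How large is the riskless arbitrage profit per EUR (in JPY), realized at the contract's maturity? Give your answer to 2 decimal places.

Fair forward: F* = S·e^(carry·T), with carry = (r_JPY − r_EUR) = 0.0881 − 0.0904 = -0.0023
F* = 152.57 · e^(-0.0023 × 12/12) = 152.57 · e^-0.002300 = 152.57 × 0.997703 = 152.2195
Market 146.63 < fair 152.2195: forward underpriced → reverse cash-and-carry (short spot, go long the forward).
At maturity, profit = |F_mkt − F*| = |146.63 − 152.2195| = 5.59 per EUR (in JPY)

5.59 per EUR (in JPY)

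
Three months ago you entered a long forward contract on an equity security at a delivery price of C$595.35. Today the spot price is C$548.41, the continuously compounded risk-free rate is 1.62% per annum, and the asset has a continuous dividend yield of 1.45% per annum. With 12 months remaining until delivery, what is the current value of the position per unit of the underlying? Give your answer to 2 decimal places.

-C$45.27

Current fair forward for the remaining 12 months: F = S·e^((r − q)·T), (r − q) = 0.0162 − 0.0145 = 0.0017
F = 548.41 · e^(0.0017 × 12/12) = 548.41 × 1.001701 = 549.3428
Value of long forward = (F − K)·e^(−rT) = (549.3428 − 595.35) · e^(−0.0162·12/12)
= -46.0072 × 0.983931 = -45.27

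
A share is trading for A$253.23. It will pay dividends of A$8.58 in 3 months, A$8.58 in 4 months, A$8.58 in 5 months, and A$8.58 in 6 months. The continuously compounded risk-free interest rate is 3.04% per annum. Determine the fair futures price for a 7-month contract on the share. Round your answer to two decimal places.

PV(dividends) I = 8.58·e^(−0.0304·3/12) + 8.58·e^(−0.0304·4/12) + 8.58·e^(−0.0304·5/12) + 8.58·e^(−0.0304·6/12)
I = 8.5150 + 8.4935 + 8.4720 + 8.4506 = 33.9311
F = (S − I)·e^(rT) = (253.23 − 33.9311) · e^(0.0304·7/12)
= 219.2989 · e^0.017733 = 219.2989 × 1.017891 = A$223.22

A$223.22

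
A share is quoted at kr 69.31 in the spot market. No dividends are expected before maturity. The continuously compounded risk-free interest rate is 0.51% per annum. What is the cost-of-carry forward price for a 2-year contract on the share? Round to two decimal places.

F = S·e^(rT) = 69.31 · e^(0.0051 × 2)
= 69.31 · e^0.010200 = 69.31 × 1.010252
F = kr 70.02

kr 70.02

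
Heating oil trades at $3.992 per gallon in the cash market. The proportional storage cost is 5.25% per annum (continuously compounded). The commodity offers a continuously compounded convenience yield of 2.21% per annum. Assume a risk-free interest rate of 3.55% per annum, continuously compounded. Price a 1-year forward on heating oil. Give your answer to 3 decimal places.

$4.264 per gallon

Net carry = r + u − y = 0.0355 + 0.0525 − 0.0221 = 0.0659
F = S·e^((r+u−y)T) = 3.992 · e^(0.0659 × 12/12) = 3.992 · e^0.065900
= 3.992 × 1.068120 = $4.264 per gallon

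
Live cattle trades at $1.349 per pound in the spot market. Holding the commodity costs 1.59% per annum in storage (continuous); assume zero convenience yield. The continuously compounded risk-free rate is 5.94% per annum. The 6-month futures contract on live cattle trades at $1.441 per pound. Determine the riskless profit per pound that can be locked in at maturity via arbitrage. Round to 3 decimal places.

$0.040 per pound

Fair futures: F* = S·e^(carry·T), with carry = (r + u) = 0.0594 + 0.0159 = 0.0753
F* = 1.349 · e^(0.0753 × 6/12) = 1.349 · e^0.037650 = 1.349 × 1.038368 = $1.4008
Market $1.441 > fair $1.4008: forward overpriced → cash-and-carry (buy spot, short the forward).
At maturity, profit = |F_mkt − F*| = |1.441 − 1.4008| = $0.040 per pound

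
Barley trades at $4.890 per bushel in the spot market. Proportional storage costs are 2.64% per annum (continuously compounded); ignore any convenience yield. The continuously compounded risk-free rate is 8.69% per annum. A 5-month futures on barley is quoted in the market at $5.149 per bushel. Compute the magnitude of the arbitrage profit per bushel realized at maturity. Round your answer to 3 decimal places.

$0.023 per bushel

Fair futures: F* = S·e^(carry·T), with carry = (r + u) = 0.0869 + 0.0264 = 0.1133
F* = 4.890 · e^(0.1133 × 5/12) = 4.890 · e^0.047208 = 4.890 × 1.048340 = $5.1264
Market $5.149 > fair $5.1264: forward overpriced → cash-and-carry (buy spot, short the forward).
At maturity, profit = |F_mkt − F*| = |5.149 − 5.1264| = $0.023 per bushel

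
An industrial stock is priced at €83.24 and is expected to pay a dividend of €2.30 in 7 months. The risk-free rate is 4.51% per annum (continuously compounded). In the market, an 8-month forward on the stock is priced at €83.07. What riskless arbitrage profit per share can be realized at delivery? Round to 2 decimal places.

PV(dividends) I = 2.30·e^(−0.0451·7/12) = 2.2403
Fair forward F* = (S − I)·e^(rT) = (83.24 − 2.2403)·e^0.030067 = 80.9997 × 1.030524 = 83.4721
Market €83.07 < fair 83.4721: forward underpriced → reverse cash-and-carry (short the stock, invest proceeds at r, pay the dividends, go long the forward).
Profit at T = |F_mkt − F*| = |83.07 − 83.4721| = €0.40 per share

€0.40 per share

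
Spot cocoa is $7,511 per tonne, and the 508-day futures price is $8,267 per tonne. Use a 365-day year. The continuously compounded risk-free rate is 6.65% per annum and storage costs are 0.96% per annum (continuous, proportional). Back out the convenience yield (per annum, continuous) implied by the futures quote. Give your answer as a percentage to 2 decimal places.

0.72%

F = S·e^((r+u−y)T) ⇒ (r+u−y) = ln(F/S)/T
ln(8267/7511) = 0.095903; /T ⇒ 0.068907
y = r + u − ln(F/S)/T = 0.0665 + 0.0096 − 0.068907 = 0.007193
y = 0.72%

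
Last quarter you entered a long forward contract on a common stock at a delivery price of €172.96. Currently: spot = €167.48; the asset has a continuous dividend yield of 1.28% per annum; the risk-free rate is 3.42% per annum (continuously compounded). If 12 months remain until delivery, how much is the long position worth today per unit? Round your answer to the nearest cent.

Current fair forward for the remaining 12 months: F = S·e^((r − q)·T), (r − q) = 0.0342 − 0.0128 = 0.0214
F = 167.48 · e^(0.0214 × 12/12) = 167.48 × 1.021631 = 171.1028
Value of long forward = (F − K)·e^(−rT) = (171.1028 − 172.96) · e^(−0.0342·12/12)
= -1.8572 × 0.966378 = -1.79

-€1.79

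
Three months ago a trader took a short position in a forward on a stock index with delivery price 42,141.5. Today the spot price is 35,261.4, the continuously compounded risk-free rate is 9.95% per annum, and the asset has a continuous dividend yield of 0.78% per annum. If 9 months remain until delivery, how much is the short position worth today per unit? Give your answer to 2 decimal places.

4055.44

Current fair forward for the remaining 9 months: F = S·e^((r − q)·T), (r − q) = 0.0995 − 0.0078 = 0.0917
F = 35261.4 · e^(0.0917 × 9/12) = 35261.4 × 1.07119516 = 37771.8410
Value of long forward = (F − K)·e^(−rT) = (37771.8410 − 42141.5) · e^(−0.0995·9/12)
= -4369.6590 × 0.92809146 = -4055.44
Short position value = −(long value) = 4055.44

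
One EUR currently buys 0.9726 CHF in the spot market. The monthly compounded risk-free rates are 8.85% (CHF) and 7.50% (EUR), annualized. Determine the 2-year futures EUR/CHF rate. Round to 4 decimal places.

0.9990

By covered interest parity, F = S · (1+r_CHF/12)^(12T) / (1+r_EUR/12)^(12T)
= 0.9726 × 1.192856 / 1.161292 = 0.9726 × 1.027180
F = 0.9990 CHF per EUR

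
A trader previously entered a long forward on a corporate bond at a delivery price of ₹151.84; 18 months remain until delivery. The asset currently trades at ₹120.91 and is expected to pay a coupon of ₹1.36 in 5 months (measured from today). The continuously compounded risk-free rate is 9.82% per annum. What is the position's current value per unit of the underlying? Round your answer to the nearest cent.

-₹11.44

PV(remaining coupons) I = 1.36·e^(−0.0982·5/12) = 1.3055
Current forward F = (S − I)·e^(rT) = (120.91 − 1.3055)·e^(0.0982·18/12) = 119.6045 × 1.158702 = 138.5860
Value (long) = (F − K)·e^(−rT) = (138.5860 − 151.84) × 0.863035 = -11.4387
Value = -₹11.44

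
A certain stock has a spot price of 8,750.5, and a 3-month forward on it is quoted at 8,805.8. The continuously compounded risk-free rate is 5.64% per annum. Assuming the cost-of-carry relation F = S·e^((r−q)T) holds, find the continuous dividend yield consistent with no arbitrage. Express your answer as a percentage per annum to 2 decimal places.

3.12%

From F = S·e^((r−q)T): (r − q) = ln(F/S)/T
ln(8805.8/8750.5) = ln(1.006320) = 0.006300
(r − q) = 0.006300 / (3/12) = 0.025200
q = r − ln(F/S)/T = 0.0564 − 0.025200 = 0.031200
q = 3.12%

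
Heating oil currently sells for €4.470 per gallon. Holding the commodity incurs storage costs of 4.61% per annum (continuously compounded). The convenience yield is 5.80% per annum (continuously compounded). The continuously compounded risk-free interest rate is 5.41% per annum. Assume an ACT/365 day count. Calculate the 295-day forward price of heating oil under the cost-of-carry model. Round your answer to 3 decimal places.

Net carry = r + u − y = 0.0541 + 0.0461 − 0.0580 = 0.0422
F = S·e^((r+u−y)T) = 4.470 · e^(0.0422 × 295/365) = 4.470 · e^0.034107
= 4.470 × 1.034695 = €4.625 per gallon

€4.625 per gallon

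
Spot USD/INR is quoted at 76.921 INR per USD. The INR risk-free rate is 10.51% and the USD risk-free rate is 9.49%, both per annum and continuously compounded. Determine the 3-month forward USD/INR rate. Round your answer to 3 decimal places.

F = S·e^((r_INR − r_USD)T) = 76.921 · e^((0.1051 − 0.0949) × 3/12)
= 76.921 · e^0.002550 = 76.921 × 1.002553
F = 77.117 INR per USD

77.117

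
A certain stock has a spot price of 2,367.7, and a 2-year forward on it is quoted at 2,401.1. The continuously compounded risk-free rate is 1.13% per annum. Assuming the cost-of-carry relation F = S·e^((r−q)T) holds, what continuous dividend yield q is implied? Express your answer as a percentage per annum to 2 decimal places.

0.43%

From F = S·e^((r−q)T): (r − q) = ln(F/S)/T
ln(2401.1/2367.7) = ln(1.014107) = 0.014008
(r − q) = 0.014008 / (2) = 0.007004
q = r − ln(F/S)/T = 0.0113 − 0.007004 = 0.004296
q = 0.43%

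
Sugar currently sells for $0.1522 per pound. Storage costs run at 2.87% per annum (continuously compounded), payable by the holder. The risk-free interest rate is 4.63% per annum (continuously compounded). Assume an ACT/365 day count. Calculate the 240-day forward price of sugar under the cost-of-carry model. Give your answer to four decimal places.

Net carry = r + u − y = 0.0463 + 0.0287 − 0.0000 = 0.0750
F = S·e^((r+u−y)T) = 0.1522 · e^(0.0750 × 240/365) = 0.1522 · e^0.049315
= 0.1522 × 1.050551 = $0.1599 per pound

$0.1599 per pound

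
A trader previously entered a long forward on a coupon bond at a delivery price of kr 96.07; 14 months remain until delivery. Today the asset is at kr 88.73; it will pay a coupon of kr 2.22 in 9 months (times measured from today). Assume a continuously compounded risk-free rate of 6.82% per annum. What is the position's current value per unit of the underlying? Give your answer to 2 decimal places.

PV(remaining coupons) I = 2.22·e^(−0.0682·9/12) = 2.1093
Current forward F = (S − I)·e^(rT) = (88.73 − 2.1093)·e^(0.0682·14/12) = 86.6207 × 1.082818 = 93.7945
Value (long) = (F − K)·e^(−rT) = (93.7945 − 96.07) × 0.923516 = -2.1015
Value = -kr 2.10

-kr 2.10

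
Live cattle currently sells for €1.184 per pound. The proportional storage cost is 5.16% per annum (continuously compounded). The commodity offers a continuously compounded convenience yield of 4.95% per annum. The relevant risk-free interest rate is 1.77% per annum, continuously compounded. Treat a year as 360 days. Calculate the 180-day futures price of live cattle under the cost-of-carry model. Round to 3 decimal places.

€1.196 per pound

Net carry = r + u − y = 0.0177 + 0.0516 − 0.0495 = 0.0198
F = S·e^((r+u−y)T) = 1.184 · e^(0.0198 × 180/360) = 1.184 · e^0.009900
= 1.184 × 1.009949 = €1.196 per pound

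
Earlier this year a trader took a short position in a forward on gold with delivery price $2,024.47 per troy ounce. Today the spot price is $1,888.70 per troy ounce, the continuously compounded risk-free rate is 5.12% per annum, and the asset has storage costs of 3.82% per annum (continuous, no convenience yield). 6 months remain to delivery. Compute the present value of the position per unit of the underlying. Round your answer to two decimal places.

$48.18 per troy ounce

Current fair forward for the remaining 6 months: F = S·e^((r + u)·T), (r + u) = 0.0512 + 0.0382 = 0.0894
F = 1888.70 · e^(0.0894 × 6/12) = 1888.70 × 1.04571410 = 1975.0402
Value of long forward = (F − K)·e^(−rT) = (1975.0402 − 2024.47) · e^(−0.0512·6/12)
= -49.4298 × 0.97472490 = -48.18
Short position value = −(long value) = $48.18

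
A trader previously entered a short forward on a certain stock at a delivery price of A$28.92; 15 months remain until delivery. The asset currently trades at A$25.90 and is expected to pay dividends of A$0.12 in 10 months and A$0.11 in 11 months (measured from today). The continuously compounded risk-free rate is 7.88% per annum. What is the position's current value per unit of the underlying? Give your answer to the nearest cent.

PV(remaining dividends) I = 0.12·e^(−0.0788·10/12) + 0.11·e^(−0.0788·11/12) = 0.2147
Current forward F = (S − I)·e^(rT) = (25.90 − 0.2147)·e^(0.0788·15/12) = 25.6853 × 1.103514 = 28.3441
Value (long) = (F − K)·e^(−rT) = (28.3441 − 28.92) × 0.906196 = -0.5219
Short position value = −(long value) = A$0.52

A$0.52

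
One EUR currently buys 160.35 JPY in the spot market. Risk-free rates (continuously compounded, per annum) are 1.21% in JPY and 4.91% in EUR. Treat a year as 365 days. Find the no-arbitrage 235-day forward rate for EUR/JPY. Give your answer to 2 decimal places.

F = S·e^((r_JPY − r_EUR)T) = 160.35 · e^((0.0121 − 0.0491) × 235/365)
= 160.35 · e^-0.023822 = 160.35 × 0.976460
F = 156.58 JPY per EUR

156.58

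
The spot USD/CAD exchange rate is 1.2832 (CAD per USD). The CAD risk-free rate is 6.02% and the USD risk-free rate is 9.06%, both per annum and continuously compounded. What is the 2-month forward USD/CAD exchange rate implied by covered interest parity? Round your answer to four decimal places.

1.2767

F = S·e^((r_CAD − r_USD)T) = 1.2832 · e^((0.0602 − 0.0906) × 2/12)
= 1.2832 · e^-0.005067 = 1.2832 × 0.994946
F = 1.2767 CAD per USD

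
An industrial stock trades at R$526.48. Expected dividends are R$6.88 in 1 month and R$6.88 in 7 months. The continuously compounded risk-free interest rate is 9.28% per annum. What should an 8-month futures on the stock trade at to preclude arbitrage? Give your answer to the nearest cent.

PV(dividends) I = 6.88·e^(−0.0928·1/12) + 6.88·e^(−0.0928·7/12)
I = 6.8270 + 6.5175 = 13.3445
F = (S − I)·e^(rT) = (526.48 − 13.3445) · e^(0.0928·8/12)
= 513.1355 · e^0.061867 = 513.1355 × 1.063821 = R$545.88

R$545.88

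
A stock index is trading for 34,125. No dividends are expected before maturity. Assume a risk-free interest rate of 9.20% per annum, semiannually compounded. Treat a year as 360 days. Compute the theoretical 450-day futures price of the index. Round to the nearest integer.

38,186

F = S · (1+r/2)^(2T)
= 34125 × 1.118998
F = 38,186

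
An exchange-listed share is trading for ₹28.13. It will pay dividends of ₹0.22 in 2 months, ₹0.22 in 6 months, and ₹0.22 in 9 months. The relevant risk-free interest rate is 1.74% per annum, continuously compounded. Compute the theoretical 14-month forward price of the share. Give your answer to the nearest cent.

₹28.04

PV(dividends) I = 0.22·e^(−0.0174·2/12) + 0.22·e^(−0.0174·6/12) + 0.22·e^(−0.0174·9/12)
I = 0.2194 + 0.2181 + 0.2171 = 0.6546
F = (S − I)·e^(rT) = (28.13 − 0.6546) · e^(0.0174·14/12)
= 27.4754 · e^0.020300 = 27.4754 × 1.020507 = ₹28.04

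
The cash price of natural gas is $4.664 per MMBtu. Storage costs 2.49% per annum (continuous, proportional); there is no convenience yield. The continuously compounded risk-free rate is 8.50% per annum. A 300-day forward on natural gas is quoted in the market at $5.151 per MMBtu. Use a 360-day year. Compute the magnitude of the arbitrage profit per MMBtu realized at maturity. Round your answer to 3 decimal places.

$0.040 per MMBtu

Fair forward: F* = S·e^(carry·T), with carry = (r + u) = 0.0850 + 0.0249 = 0.1099
F* = 4.664 · e^(0.1099 × 300/360) = 4.664 · e^0.091583 = 4.664 × 1.095908 = $5.1113
Market $5.151 > fair $5.1113: forward overpriced → cash-and-carry (buy spot, short the forward).
At maturity, profit = |F_mkt − F*| = |5.151 − 5.1113| = $0.040 per MMBtu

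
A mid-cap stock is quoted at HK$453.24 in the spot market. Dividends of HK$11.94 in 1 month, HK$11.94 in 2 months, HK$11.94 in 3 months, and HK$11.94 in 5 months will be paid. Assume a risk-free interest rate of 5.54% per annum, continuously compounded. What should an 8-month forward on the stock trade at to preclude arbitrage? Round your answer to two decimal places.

PV(dividends) I = 11.94·e^(−0.0554·1/12) + 11.94·e^(−0.0554·2/12) + 11.94·e^(−0.0554·3/12) + 11.94·e^(−0.0554·5/12)
I = 11.8850 + 11.8303 + 11.7758 + 11.6675 = 47.1586
F = (S − I)·e^(rT) = (453.24 − 47.1586) · e^(0.0554·8/12)
= 406.0814 · e^0.036933 = 406.0814 × 1.037623 = HK$421.36

HK$421.36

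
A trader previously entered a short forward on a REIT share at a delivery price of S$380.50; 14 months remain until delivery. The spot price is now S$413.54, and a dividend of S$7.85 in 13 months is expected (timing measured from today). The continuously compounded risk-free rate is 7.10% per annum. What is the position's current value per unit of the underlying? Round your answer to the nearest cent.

PV(remaining dividends) I = 7.85·e^(−0.0710·13/12) = 7.2688
Current forward F = (S − I)·e^(rT) = (413.54 − 7.2688)·e^(0.0710·14/12) = 406.2712 × 1.086361 = 441.3572
Value (long) = (F − K)·e^(−rT) = (441.3572 − 380.50) × 0.920505 = 56.0194
Short position value = −(long value) = -S$56.02

-S$56.02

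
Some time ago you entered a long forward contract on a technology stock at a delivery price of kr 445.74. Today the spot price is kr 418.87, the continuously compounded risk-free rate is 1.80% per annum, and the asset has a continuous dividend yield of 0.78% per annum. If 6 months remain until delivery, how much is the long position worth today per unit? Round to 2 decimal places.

-kr 24.51

Current fair forward for the remaining 6 months: F = S·e^((r − q)·T), (r − q) = 0.0180 − 0.0078 = 0.0102
F = 418.87 · e^(0.0102 × 6/12) = 418.87 × 1.005113 = 421.0117
Value of long forward = (F − K)·e^(−rT) = (421.0117 − 445.74) · e^(−0.0180·6/12)
= -24.7283 × 0.991040 = -24.51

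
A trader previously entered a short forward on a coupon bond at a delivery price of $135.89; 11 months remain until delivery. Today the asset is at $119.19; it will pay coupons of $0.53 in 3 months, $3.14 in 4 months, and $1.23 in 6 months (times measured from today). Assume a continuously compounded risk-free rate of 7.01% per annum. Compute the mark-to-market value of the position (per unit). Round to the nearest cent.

PV(remaining coupons) I = 0.53·e^(−0.0701·3/12) + 3.14·e^(−0.0701·4/12) + 1.23·e^(−0.0701·6/12) = 4.7759
Current forward F = (S − I)·e^(rT) = (119.19 − 4.7759)·e^(0.0701·11/12) = 114.4141 × 1.066368 = 122.0075
Value (long) = (F − K)·e^(−rT) = (122.0075 − 135.89) × 0.937763 = -13.0185
Short position value = −(long value) = $13.02

$13.02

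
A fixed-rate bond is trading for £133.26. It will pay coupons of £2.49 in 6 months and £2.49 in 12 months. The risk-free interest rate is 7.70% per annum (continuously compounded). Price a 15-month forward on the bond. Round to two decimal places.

£141.55

PV(coupons) I = 2.49·e^(−0.0770·6/12) + 2.49·e^(−0.0770·12/12)
I = 2.3960 + 2.3055 = 4.7015
F = (S − I)·e^(rT) = (133.26 − 4.7015) · e^(0.0770·15/12)
= 128.5585 · e^0.096250 = 128.5585 × 1.101034 = £141.55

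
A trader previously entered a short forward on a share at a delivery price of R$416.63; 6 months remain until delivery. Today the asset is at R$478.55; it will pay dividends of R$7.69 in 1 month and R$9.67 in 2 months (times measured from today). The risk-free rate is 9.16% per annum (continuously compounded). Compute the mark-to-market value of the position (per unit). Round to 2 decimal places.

PV(remaining dividends) I = 7.69·e^(−0.0916·1/12) + 9.67·e^(−0.0916·2/12) = 17.1550
Current forward F = (S − I)·e^(rT) = (478.55 − 17.1550)·e^(0.0916·6/12) = 461.3950 × 1.046865 = 483.0183
Value (long) = (F − K)·e^(−rT) = (483.0183 − 416.63) × 0.955233 = 63.4163
Short position value = −(long value) = -R$63.42

-R$63.42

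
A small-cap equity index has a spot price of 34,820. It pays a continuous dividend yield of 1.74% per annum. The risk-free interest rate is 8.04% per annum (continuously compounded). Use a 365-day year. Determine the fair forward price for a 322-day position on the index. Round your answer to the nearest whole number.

36,810

F = S·e^((r − q)T) = 34820 · e^((0.0804 − 0.0174) × 322/365)
= 34820 · e^0.055578 = 34820 × 1.057151
F = 36,810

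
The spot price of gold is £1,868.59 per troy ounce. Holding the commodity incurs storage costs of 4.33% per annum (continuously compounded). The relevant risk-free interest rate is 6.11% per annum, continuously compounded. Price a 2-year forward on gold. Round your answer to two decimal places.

Net carry = r + u − y = 0.0611 + 0.0433 − 0.0000 = 0.1044
F = S·e^((r+u−y)T) = 1868.59 · e^(0.1044 × 2) = 1868.59 · e^0.20880000
= 1868.59 × 1.23219853 = £2,302.47 per troy ounce

£2,302.47 per troy ounce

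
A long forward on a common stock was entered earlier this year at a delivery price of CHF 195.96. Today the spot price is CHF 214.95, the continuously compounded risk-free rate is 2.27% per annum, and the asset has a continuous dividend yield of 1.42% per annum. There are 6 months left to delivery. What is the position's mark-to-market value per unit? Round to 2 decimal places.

CHF 19.68

Current fair forward for the remaining 6 months: F = S·e^((r − q)·T), (r − q) = 0.0227 − 0.0142 = 0.0085
F = 214.95 · e^(0.0085 × 6/12) = 214.95 × 1.004259 = 215.8655
Value of long forward = (F − K)·e^(−rT) = (215.8655 − 195.96) · e^(−0.0227·6/12)
= 19.9055 × 0.988714 = 19.68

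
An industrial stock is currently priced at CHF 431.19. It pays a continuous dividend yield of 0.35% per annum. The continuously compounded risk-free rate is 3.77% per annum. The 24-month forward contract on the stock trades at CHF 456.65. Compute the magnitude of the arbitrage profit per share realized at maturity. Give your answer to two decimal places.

Fair forward: F* = S·e^(carry·T), with carry = (r − q) = 0.0377 − 0.0035 = 0.0342
F* = 431.19 · e^(0.0342 × 24/12) = 431.19 · e^0.068400 = 431.19 × 1.070794 = CHF 461.7157
Market CHF 456.65 < fair CHF 461.7157: forward underpriced → reverse cash-and-carry (short spot, go long the forward).
At maturity, profit = |F_mkt − F*| = |456.65 − 461.7157| = CHF 5.07 per share

CHF 5.07 per share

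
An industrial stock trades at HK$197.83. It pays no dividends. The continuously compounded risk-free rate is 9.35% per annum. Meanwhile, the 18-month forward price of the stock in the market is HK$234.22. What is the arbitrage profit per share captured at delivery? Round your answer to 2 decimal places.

Fair forward: F* = S·e^(carry·T), with carry = r = 0.0935
F* = 197.83 · e^(0.0935 × 18/12) = 197.83 · e^0.140250 = 197.83 × 1.150561 = HK$227.6155
Market HK$234.22 > fair HK$227.6155: forward overpriced → cash-and-carry (buy spot, short the forward).
At maturity, profit = |F_mkt − F*| = |234.22 − 227.6155| = HK$6.60 per share

HK$6.60 per share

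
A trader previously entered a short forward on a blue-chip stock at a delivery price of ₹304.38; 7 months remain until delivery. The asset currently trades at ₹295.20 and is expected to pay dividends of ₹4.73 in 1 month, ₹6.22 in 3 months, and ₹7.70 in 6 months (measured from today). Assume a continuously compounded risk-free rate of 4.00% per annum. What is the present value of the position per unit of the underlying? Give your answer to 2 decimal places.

₹20.58

PV(remaining dividends) I = 4.73·e^(−0.0400·1/12) + 6.22·e^(−0.0400·3/12) + 7.70·e^(−0.0400·6/12) = 18.4199
Current forward F = (S − I)·e^(rT) = (295.20 − 18.4199)·e^(0.0400·7/12) = 276.7801 × 1.023608 = 283.3143
Value (long) = (F − K)·e^(−rT) = (283.3143 − 304.38) × 0.976937 = -20.5799
Short position value = −(long value) = ₹20.58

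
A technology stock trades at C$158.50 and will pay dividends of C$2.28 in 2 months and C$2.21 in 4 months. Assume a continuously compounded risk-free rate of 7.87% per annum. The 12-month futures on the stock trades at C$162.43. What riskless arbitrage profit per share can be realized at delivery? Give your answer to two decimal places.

C$4.28 per share

PV(dividends) I = 2.28·e^(−0.0787·2/12) + 2.21·e^(−0.0787·4/12) = 4.4031
Fair futures F* = (S − I)·e^(rT) = (158.50 − 4.4031)·e^0.078700 = 154.0969 × 1.081880 = 166.7144
Market C$162.43 < fair 166.7144: forward underpriced → reverse cash-and-carry (short the stock, invest proceeds at r, pay the dividends, go long the forward).
Profit at T = |F_mkt − F*| = |162.43 − 166.7144| = C$4.28 per share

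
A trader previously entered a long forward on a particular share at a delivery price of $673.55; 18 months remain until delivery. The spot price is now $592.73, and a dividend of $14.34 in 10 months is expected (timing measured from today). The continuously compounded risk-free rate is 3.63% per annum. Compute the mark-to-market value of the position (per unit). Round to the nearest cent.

PV(remaining dividends) I = 14.34·e^(−0.0363·10/12) = 13.9127
Current forward F = (S − I)·e^(rT) = (592.73 − 13.9127)·e^(0.0363·18/12) = 578.8173 × 1.055960 = 611.2079
Value (long) = (F − K)·e^(−rT) = (611.2079 − 673.55) × 0.947006 = -59.0383
Value = -$59.04

-$59.04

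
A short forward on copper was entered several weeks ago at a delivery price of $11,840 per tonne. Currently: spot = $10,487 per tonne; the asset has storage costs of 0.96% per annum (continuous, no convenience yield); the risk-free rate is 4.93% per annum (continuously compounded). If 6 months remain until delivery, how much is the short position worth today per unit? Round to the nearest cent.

$1014.25 per tonne

Current fair forward for the remaining 6 months: F = S·e^((r + u)·T), (r + u) = 0.0493 + 0.0096 = 0.0589
F = 10487 · e^(0.0589 × 6/12) = 10487 × 1.02988794 = 10800.4348
Value of long forward = (F − K)·e^(−rT) = (10800.4348 − 11840) · e^(−0.0493·6/12)
= -1039.5652 × 0.97565133 = -1014.25
Short position value = −(long value) = $1014.25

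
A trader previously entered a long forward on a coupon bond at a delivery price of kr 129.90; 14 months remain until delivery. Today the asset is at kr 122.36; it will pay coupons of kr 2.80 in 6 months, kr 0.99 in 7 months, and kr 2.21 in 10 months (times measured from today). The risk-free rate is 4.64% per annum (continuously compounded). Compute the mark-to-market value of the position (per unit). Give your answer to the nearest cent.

-kr 6.52

PV(remaining coupons) I = 2.80·e^(−0.0464·6/12) + 0.99·e^(−0.0464·7/12) + 2.21·e^(−0.0464·10/12) = 5.8255
Current forward F = (S − I)·e^(rT) = (122.36 − 5.8255)·e^(0.0464·14/12) = 116.5345 × 1.055625 = 123.0167
Value (long) = (F − K)·e^(−rT) = (123.0167 − 129.90) × 0.947306 = -6.5206
Value = -kr 6.52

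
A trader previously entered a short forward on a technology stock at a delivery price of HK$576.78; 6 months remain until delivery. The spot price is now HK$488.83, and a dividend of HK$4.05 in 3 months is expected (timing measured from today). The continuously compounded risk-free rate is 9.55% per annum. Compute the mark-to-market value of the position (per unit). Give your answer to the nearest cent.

HK$65.01

PV(remaining dividends) I = 4.05·e^(−0.0955·3/12) = 3.9545
Current forward F = (S − I)·e^(rT) = (488.83 − 3.9545)·e^(0.0955·6/12) = 484.8755 × 1.048908 = 508.5898
Value (long) = (F − K)·e^(−rT) = (508.5898 − 576.78) × 0.953372 = -65.0106
Short position value = −(long value) = HK$65.01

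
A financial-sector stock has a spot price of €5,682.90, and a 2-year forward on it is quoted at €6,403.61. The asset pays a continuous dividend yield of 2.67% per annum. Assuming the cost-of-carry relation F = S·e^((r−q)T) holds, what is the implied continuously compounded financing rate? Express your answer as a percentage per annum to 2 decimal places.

8.64%

From F = S·e^((r−q)T): (r − q) = ln(F/S)/T
ln(6403.61/5682.90) = ln(1.126821) = 0.119400
(r − q) = 0.119400 / (2) = 0.059700
r = ln(F/S)/T + q = 0.059700 + 0.0267 = 0.086400
r = 8.64%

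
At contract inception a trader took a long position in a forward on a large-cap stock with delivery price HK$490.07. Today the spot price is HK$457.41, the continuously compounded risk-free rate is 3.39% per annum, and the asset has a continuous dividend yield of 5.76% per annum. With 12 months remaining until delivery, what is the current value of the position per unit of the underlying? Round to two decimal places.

-HK$41.93

Current fair forward for the remaining 12 months: F = S·e^((r − q)·T), (r − q) = 0.0339 − 0.0576 = -0.0237
F = 457.41 · e^(-0.0237 × 12/12) = 457.41 × 0.976579 = 446.6970
Value of long forward = (F − K)·e^(−rT) = (446.6970 − 490.07) · e^(−0.0339·12/12)
= -43.3730 × 0.966668 = -41.93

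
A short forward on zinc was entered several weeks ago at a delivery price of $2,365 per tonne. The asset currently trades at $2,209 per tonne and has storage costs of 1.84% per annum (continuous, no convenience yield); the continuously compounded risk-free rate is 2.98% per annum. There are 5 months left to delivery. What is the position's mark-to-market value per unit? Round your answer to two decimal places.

$109.82 per tonne

Current fair forward for the remaining 5 months: F = S·e^((r + u)·T), (r + u) = 0.0298 + 0.0184 = 0.0482
F = 2209 · e^(0.0482 × 5/12) = 2209 × 1.02028636 = 2253.8126
Value of long forward = (F − K)·e^(−rT) = (2253.8126 − 2365) · e^(−0.0298·5/12)
= -111.1874 × 0.98766010 = -109.82
Short position value = −(long value) = $109.82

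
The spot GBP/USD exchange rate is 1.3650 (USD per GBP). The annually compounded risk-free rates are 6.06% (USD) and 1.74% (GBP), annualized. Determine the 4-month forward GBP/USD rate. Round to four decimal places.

1.3841

By covered interest parity, F = S · (1+r_USD)^T / (1+r_GBP)^T
= 1.3650 × 1.019805 / 1.005767 = 1.3650 × 1.013958
F = 1.3841 USD per GBP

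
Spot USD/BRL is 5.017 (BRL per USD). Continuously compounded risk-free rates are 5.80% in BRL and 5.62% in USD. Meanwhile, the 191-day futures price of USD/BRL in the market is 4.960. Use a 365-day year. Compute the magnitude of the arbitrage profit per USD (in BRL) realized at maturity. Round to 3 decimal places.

Fair futures: F* = S·e^(carry·T), with carry = (r_BRL − r_USD) = 0.0580 − 0.0562 = 0.0018
F* = 5.017 · e^(0.0018 × 191/365) = 5.017 · e^0.000942 = 5.017 × 1.000942 = 5.0217
Market 4.960 < fair 5.0217: forward underpriced → reverse cash-and-carry (short spot, go long the forward).
At maturity, profit = |F_mkt − F*| = |4.960 − 5.0217| = 0.062 per USD (in BRL)

0.062 per USD (in BRL)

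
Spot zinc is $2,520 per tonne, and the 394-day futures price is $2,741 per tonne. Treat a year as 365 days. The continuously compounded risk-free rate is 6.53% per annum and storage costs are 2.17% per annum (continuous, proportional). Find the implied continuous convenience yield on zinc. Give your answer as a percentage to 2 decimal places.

0.91%

F = S·e^((r+u−y)T) ⇒ (r+u−y) = ln(F/S)/T
ln(2741/2520) = 0.084064; /T ⇒ 0.077877
y = r + u − ln(F/S)/T = 0.0653 + 0.0217 − 0.077877 = 0.009123
y = 0.91%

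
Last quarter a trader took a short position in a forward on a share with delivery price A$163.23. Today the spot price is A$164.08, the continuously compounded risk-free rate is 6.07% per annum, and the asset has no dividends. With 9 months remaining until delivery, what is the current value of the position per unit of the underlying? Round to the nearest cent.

-A$8.11

Current fair forward for the remaining 9 months: F = S·e^(r·T), r = 0.0607
F = 164.08 · e^(0.0607 × 9/12) = 164.08 × 1.046577 = 171.7224
Value of long forward = (F − K)·e^(−rT) = (171.7224 − 163.23) · e^(−0.0607·9/12)
= 8.4924 × 0.955496 = 8.11
Short position value = −(long value) = -A$8.11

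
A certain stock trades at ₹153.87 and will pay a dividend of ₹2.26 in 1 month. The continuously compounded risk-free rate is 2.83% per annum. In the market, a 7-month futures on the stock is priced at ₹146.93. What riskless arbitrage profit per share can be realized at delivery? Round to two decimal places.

PV(dividends) I = 2.26·e^(−0.0283·1/12) = 2.2547
Fair futures F* = (S − I)·e^(rT) = (153.87 − 2.2547)·e^0.016508 = 151.6153 × 1.016645 = 154.1389
Market ₹146.93 < fair 154.1389: forward underpriced → reverse cash-and-carry (short the stock, invest proceeds at r, pay the dividends, go long the forward).
Profit at T = |F_mkt − F*| = |146.93 − 154.1389| = ₹7.21 per share

₹7.21 per share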